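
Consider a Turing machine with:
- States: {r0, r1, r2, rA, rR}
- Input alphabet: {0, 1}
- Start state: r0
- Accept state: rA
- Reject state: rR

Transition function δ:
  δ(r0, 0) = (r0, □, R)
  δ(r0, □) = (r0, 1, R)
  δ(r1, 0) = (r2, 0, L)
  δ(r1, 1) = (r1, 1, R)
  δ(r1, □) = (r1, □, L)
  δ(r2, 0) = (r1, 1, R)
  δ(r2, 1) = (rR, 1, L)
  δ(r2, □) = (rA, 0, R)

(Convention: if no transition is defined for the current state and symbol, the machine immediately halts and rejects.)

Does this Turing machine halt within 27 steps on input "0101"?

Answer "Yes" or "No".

Execution trace:
Initial: [r0]0101
Step 1: δ(r0, 0) = (r0, □, R) → □[r0]101

No transition is defined for δ(r0, 1). By convention the machine halts and rejects.
The machine halted after 1 step (within the 27-step bound).

Answer: Yes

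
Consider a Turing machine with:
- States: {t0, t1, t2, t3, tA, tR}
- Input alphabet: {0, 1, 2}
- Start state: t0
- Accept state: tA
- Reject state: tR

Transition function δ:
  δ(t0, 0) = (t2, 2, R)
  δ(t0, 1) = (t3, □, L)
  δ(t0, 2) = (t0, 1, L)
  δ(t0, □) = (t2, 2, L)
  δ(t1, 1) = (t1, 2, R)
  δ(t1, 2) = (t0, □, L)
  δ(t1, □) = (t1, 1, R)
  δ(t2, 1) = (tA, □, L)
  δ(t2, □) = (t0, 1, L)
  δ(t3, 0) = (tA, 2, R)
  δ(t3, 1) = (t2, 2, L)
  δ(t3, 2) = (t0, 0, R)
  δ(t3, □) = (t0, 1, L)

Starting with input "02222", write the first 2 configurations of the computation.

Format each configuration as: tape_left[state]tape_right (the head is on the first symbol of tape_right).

Transitions applied:
Step 1: δ(t0, 0) = (t2, 2, R)

The first 2 configurations are:
[t0]02222 ⊢ 2[t2]2222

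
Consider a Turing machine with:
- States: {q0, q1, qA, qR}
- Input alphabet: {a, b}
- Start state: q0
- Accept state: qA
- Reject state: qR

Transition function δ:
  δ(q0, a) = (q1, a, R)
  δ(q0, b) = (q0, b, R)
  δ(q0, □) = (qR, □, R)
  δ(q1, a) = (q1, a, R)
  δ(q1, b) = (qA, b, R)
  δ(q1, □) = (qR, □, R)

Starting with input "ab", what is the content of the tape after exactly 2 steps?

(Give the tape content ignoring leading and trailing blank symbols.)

Execution trace:
Initial: [q0]ab
Step 1: δ(q0, a) = (q1, a, R) → a[q1]b
Step 2: δ(q1, b) = (qA, b, R) → ab[qA]□

The machine reaches the accept state qA and halts.

After 2 steps, the tape (ignoring leading/trailing blanks) is: ab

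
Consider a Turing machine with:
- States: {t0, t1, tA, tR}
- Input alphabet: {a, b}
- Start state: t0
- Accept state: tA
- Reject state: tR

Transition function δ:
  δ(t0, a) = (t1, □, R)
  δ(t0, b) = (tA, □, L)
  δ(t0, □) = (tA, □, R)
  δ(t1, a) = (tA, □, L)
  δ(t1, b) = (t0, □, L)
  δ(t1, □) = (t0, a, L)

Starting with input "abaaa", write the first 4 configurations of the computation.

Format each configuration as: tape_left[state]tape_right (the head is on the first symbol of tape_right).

Transitions applied:
Step 1: δ(t0, a) = (t1, □, R)
Step 2: δ(t1, b) = (t0, □, L)
Step 3: δ(t0, □) = (tA, □, R)

The first 4 configurations are:
[t0]abaaa ⊢ □[t1]baaa ⊢ [t0]□□aaa ⊢ □[tA]□aaa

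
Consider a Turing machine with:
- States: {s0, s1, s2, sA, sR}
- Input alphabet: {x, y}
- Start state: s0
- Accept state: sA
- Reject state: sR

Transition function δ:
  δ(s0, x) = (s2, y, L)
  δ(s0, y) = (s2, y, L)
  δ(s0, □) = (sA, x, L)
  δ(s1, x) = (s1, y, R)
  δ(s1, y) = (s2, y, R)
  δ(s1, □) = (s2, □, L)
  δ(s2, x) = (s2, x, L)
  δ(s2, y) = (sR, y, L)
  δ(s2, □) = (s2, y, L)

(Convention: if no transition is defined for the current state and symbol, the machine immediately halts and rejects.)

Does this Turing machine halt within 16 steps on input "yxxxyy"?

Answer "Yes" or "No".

Execution trace:
Initial: [s0]yxxxyy
Step 1: δ(s0, y) = (s2, y, L) → [s2]□yxxxyy
Step 2: δ(s2, □) = (s2, y, L) → [s2]□yyxxxyy
Step 3: δ(s2, □) = (s2, y, L) → [s2]□yyyxxxyy
Step 4: δ(s2, □) = (s2, y, L) → [s2]□yyyyxxxyy
Step 5: δ(s2, □) = (s2, y, L) → [s2]□yyyyyxxxyy
Step 6: δ(s2, □) = (s2, y, L) → [s2]□yyyyyyxxxyy
Step 7: δ(s2, □) = (s2, y, L) → [s2]□yyyyyyyxxxyy
Step 8: δ(s2, □) = (s2, y, L) → [s2]□yyyyyyyyxxxyy
Step 9: δ(s2, □) = (s2, y, L) → [s2]□yyyyyyyyyxxxyy
Step 10: δ(s2, □) = (s2, y, L) → [s2]□yyyyyyyyyyxxxyy
Step 11: δ(s2, □) = (s2, y, L) → [s2]□yyyyyyyyyyyxxxyy
Step 12: δ(s2, □) = (s2, y, L) → [s2]□yyyyyyyyyyyyxxxyy
Step 13: δ(s2, □) = (s2, y, L) → [s2]□yyyyyyyyyyyyyxxxyy
Step 14: δ(s2, □) = (s2, y, L) → [s2]□yyyyyyyyyyyyyyxxxyy
Step 15: δ(s2, □) = (s2, y, L) → [s2]□yyyyyyyyyyyyyyyxxxyy
Step 16: δ(s2, □) = (s2, y, L) → [s2]□yyyyyyyyyyyyyyyyxxxyy

The machine has not reached a halting state after 16 steps.
The machine did not halt within the 16-step bound.

Answer: No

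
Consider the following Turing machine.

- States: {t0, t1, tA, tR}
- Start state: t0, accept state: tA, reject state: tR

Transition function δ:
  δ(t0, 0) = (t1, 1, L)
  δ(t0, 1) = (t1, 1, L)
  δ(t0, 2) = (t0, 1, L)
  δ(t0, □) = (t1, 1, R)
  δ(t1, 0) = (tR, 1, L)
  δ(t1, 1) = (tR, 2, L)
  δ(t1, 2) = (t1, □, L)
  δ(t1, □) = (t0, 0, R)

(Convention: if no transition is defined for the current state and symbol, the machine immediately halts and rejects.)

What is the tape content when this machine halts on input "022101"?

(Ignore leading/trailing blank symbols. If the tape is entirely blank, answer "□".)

Execution trace:
Initial: [t0]022101
Step 1: δ(t0, 0) = (t1, 1, L) → [t1]□122101
Step 2: δ(t1, □) = (t0, 0, R) → 0[t0]122101
Step 3: δ(t0, 1) = (t1, 1, L) → [t1]0122101
Step 4: δ(t1, 0) = (tR, 1, L) → [tR]□1122101

The machine reaches the reject state tR and halts.

Final tape (ignoring leading/trailing blanks): 1122101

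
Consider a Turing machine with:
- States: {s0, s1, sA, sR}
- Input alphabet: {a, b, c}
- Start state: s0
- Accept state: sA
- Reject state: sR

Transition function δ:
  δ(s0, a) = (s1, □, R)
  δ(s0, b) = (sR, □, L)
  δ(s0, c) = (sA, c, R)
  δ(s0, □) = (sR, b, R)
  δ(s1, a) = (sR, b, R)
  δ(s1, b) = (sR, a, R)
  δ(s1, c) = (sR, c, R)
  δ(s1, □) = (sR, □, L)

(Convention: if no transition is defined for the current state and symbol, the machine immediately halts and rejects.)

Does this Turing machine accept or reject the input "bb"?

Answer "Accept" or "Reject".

Execution trace:
Initial: [s0]bb
Step 1: δ(s0, b) = (sR, □, L) → [sR]□□b

The machine reaches the reject state sR and halts.

Answer: Reject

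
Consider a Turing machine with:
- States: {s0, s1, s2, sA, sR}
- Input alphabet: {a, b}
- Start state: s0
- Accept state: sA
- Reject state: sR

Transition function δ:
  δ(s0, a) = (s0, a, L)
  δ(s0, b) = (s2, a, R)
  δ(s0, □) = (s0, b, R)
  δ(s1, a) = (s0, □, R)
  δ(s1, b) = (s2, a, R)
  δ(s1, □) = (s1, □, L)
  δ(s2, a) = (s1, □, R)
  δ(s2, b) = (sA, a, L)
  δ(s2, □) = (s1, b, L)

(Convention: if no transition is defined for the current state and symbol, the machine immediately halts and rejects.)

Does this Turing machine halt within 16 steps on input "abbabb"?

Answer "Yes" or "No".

Execution trace:
Initial: [s0]abbabb
Step 1: δ(s0, a) = (s0, a, L) → [s0]□abbabb
Step 2: δ(s0, □) = (s0, b, R) → b[s0]abbabb
Step 3: δ(s0, a) = (s0, a, L) → [s0]babbabb
Step 4: δ(s0, b) = (s2, a, R) → a[s2]abbabb
Step 5: δ(s2, a) = (s1, □, R) → a□[s1]bbabb
Step 6: δ(s1, b) = (s2, a, R) → a□a[s2]babb
Step 7: δ(s2, b) = (sA, a, L) → a□[sA]aaabb

The machine reaches the accept state sA and halts.
The machine halted after 7 steps (within the 16-step bound).

Answer: Yes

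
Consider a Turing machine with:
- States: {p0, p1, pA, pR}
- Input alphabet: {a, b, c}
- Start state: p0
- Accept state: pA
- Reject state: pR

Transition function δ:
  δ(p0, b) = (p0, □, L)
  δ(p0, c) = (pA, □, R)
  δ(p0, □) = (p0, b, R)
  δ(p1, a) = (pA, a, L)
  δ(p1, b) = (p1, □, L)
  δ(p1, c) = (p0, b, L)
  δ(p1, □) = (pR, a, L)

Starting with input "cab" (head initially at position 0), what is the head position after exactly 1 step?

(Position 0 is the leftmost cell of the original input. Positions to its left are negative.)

Execution trace (head position shown):
Step 0: [p0]cab  (head at position 0)
Step 1: move right → □[pA]ab  (head at position 1)

After 1 step, the head is at position 1.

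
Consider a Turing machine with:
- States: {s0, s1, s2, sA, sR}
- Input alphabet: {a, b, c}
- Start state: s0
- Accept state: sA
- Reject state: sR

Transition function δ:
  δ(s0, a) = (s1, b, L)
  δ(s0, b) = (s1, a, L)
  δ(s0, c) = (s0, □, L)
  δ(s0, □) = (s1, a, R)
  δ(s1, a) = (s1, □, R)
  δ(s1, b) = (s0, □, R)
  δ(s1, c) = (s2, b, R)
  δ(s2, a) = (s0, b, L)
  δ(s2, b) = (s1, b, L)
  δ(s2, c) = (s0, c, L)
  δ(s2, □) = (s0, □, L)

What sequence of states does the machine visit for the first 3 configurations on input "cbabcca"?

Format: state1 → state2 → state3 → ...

Execution trace:
Initial: [s0]cbabcca
Step 1: δ(s0, c) = (s0, □, L) → [s0]□□babcca
Step 2: δ(s0, □) = (s1, a, R) → a[s1]□babcca

No transition is defined for δ(s1, □). By convention the machine halts and rejects.

State sequence: s0 → s0 → s1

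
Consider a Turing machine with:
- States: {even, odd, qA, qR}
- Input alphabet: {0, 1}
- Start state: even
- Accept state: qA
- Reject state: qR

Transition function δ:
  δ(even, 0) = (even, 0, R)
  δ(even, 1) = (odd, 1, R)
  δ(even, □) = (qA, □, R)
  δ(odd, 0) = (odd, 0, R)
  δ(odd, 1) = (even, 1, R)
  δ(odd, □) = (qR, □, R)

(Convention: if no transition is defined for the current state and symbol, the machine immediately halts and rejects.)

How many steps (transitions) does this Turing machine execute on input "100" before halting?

Execution trace:
Initial: [even]100
Step 1: δ(even, 1) = (odd, 1, R) → 1[odd]00
Step 2: δ(odd, 0) = (odd, 0, R) → 10[odd]0
Step 3: δ(odd, 0) = (odd, 0, R) → 100[odd]□
Step 4: δ(odd, □) = (qR, □, R) → 100□[qR]□

The machine reaches the reject state qR and halts.

The machine executed 4 steps before halting.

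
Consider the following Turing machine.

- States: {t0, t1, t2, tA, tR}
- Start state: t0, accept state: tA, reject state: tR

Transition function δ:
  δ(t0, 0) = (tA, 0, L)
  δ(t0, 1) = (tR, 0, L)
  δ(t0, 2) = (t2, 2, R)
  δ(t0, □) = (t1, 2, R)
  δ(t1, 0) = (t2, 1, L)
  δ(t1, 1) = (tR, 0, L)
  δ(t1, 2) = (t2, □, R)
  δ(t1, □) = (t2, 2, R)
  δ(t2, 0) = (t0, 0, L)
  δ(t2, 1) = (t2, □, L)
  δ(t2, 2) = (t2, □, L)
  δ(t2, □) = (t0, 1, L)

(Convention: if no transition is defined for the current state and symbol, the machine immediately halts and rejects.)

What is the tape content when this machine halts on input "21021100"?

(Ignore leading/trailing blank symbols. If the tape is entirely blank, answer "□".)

Execution trace:
Initial: [t0]21021100
Step 1: δ(t0, 2) = (t2, 2, R) → 2[t2]1021100
Step 2: δ(t2, 1) = (t2, □, L) → [t2]2□021100
Step 3: δ(t2, 2) = (t2, □, L) → [t2]□□□021100
Step 4: δ(t2, □) = (t0, 1, L) → [t0]□1□□021100
Step 5: δ(t0, □) = (t1, 2, R) → 2[t1]1□□021100
Step 6: δ(t1, 1) = (tR, 0, L) → [tR]20□□021100

The machine reaches the reject state tR and halts.

Final tape (ignoring leading/trailing blanks): 20□□021100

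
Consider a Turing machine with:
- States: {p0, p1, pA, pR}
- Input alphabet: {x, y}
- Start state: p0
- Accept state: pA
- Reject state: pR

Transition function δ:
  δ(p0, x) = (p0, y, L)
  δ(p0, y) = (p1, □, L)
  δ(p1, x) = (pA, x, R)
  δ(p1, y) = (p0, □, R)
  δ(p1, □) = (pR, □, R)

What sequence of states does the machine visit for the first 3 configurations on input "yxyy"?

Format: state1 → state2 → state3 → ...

Execution trace:
Initial: [p0]yxyy
Step 1: δ(p0, y) = (p1, □, L) → [p1]□□xyy
Step 2: δ(p1, □) = (pR, □, R) → □[pR]□xyy

The machine reaches the reject state pR and halts.

State sequence: p0 → p1 → pR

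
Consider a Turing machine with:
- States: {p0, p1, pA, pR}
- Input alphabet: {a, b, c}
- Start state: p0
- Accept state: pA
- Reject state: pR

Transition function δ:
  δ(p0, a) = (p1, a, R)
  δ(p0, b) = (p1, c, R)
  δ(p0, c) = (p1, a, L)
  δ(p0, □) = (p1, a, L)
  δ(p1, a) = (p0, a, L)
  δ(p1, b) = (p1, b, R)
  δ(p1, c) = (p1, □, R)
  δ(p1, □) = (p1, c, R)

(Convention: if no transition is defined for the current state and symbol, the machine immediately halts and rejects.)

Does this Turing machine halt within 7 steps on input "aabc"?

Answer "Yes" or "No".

Execution trace:
Initial: [p0]aabc
Step 1: δ(p0, a) = (p1, a, R) → a[p1]abc
Step 2: δ(p1, a) = (p0, a, L) → [p0]aabc
Step 3: δ(p0, a) = (p1, a, R) → a[p1]abc
Step 4: δ(p1, a) = (p0, a, L) → [p0]aabc
Step 5: δ(p0, a) = (p1, a, R) → a[p1]abc
Step 6: δ(p1, a) = (p0, a, L) → [p0]aabc
Step 7: δ(p0, a) = (p1, a, R) → a[p1]abc

The machine has not reached a halting state after 7 steps.
The machine did not halt within the 7-step bound.

Answer: No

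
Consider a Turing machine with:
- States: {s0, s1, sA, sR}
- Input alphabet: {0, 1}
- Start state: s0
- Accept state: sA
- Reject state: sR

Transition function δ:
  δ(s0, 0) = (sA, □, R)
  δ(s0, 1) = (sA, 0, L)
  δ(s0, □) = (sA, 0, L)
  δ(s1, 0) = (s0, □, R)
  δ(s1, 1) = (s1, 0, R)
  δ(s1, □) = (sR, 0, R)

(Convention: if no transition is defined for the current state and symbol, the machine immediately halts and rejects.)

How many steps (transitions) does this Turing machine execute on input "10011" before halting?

Execution trace:
Initial: [s0]10011
Step 1: δ(s0, 1) = (sA, 0, L) → [sA]□00011

The machine reaches the accept state sA and halts.

The machine executed 1 step before halting.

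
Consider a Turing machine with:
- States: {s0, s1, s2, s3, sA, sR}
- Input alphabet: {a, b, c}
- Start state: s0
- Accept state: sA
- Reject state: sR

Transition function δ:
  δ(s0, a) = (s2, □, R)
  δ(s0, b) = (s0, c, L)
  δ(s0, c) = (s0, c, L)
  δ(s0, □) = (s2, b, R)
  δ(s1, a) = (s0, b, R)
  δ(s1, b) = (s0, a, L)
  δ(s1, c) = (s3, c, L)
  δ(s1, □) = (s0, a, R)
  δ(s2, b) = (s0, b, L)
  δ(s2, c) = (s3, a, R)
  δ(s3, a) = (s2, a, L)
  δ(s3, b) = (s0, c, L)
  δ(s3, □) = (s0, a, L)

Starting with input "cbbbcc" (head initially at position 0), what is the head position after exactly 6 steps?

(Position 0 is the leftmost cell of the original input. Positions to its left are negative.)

Execution trace (head position shown):
Step 0: [s0]cbbbcc  (head at position 0)
Step 1: move left → [s0]□cbbbcc  (head at position -1)
Step 2: move right → b[s2]cbbbcc  (head at position 0)
Step 3: move right → ba[s3]bbbcc  (head at position 1)
Step 4: move left → b[s0]acbbcc  (head at position 0)
Step 5: move right → b□[s2]cbbcc  (head at position 1)
Step 6: move right → b□a[s3]bbcc  (head at position 2)

After 6 steps, the head is at position 2.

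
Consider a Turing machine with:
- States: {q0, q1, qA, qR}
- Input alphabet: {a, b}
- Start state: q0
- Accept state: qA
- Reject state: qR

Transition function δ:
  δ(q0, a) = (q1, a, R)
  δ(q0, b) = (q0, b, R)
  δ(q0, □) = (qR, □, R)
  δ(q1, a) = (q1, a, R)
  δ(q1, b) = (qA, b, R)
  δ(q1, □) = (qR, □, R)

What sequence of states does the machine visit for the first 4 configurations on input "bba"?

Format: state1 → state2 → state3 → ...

Execution trace:
Initial: [q0]bba
Step 1: δ(q0, b) = (q0, b, R) → b[q0]ba
Step 2: δ(q0, b) = (q0, b, R) → bb[q0]a
Step 3: δ(q0, a) = (q1, a, R) → bba[q1]□

State sequence: q0 → q0 → q0 → q1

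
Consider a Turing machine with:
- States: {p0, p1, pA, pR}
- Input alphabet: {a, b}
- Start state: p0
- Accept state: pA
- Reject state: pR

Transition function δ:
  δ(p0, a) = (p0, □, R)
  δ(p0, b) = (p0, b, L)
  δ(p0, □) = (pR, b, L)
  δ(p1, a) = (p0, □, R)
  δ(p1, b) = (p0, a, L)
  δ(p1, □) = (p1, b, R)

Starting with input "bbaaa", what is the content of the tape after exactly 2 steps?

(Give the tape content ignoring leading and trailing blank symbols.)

Execution trace:
Initial: [p0]bbaaa
Step 1: δ(p0, b) = (p0, b, L) → [p0]□bbaaa
Step 2: δ(p0, □) = (pR, b, L) → [pR]□bbbaaa

The machine reaches the reject state pR and halts.

After 2 steps, the tape (ignoring leading/trailing blanks) is: bbbaaa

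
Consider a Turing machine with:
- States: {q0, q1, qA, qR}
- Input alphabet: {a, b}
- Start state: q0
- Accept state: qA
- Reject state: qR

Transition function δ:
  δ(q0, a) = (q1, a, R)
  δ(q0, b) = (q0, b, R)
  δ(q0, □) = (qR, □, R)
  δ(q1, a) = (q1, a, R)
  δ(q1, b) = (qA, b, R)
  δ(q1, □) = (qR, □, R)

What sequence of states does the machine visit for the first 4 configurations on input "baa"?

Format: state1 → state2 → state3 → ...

Execution trace:
Initial: [q0]baa
Step 1: δ(q0, b) = (q0, b, R) → b[q0]aa
Step 2: δ(q0, a) = (q1, a, R) → ba[q1]a
Step 3: δ(q1, a) = (q1, a, R) → baa[q1]□

State sequence: q0 → q0 → q1 → q1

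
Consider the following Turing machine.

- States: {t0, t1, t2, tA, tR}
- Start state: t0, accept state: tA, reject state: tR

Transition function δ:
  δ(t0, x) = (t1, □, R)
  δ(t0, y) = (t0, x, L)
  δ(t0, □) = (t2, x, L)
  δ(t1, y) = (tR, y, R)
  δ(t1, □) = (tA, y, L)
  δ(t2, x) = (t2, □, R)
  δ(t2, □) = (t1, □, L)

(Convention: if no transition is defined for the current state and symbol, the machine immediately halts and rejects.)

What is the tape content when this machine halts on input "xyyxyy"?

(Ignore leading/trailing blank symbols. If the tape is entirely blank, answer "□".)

Execution trace:
Initial: [t0]xyyxyy
Step 1: δ(t0, x) = (t1, □, R) → □[t1]yyxyy
Step 2: δ(t1, y) = (tR, y, R) → □y[tR]yxyy

The machine reaches the reject state tR and halts.

Final tape (ignoring leading/trailing blanks): yyxyy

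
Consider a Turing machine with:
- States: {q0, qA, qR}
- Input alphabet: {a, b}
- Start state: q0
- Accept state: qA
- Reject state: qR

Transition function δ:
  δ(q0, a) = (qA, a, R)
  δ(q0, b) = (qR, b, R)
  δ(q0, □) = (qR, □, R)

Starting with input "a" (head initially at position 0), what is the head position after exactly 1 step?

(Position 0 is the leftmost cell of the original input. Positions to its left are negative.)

Execution trace (head position shown):
Step 0: [q0]a  (head at position 0)
Step 1: move right → a[qA]□  (head at position 1)

After 1 step, the head is at position 1.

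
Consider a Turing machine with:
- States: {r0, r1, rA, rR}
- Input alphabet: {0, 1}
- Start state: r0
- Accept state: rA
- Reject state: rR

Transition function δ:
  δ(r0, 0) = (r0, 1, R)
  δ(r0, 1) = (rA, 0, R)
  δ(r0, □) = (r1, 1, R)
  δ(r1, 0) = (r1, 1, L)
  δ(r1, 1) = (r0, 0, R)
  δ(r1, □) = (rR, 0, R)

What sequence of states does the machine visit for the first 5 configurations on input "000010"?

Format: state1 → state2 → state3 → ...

Execution trace:
Initial: [r0]000010
Step 1: δ(r0, 0) = (r0, 1, R) → 1[r0]00010
Step 2: δ(r0, 0) = (r0, 1, R) → 11[r0]0010
Step 3: δ(r0, 0) = (r0, 1, R) → 111[r0]010
Step 4: δ(r0, 0) = (r0, 1, R) → 1111[r0]10

State sequence: r0 → r0 → r0 → r0 → r0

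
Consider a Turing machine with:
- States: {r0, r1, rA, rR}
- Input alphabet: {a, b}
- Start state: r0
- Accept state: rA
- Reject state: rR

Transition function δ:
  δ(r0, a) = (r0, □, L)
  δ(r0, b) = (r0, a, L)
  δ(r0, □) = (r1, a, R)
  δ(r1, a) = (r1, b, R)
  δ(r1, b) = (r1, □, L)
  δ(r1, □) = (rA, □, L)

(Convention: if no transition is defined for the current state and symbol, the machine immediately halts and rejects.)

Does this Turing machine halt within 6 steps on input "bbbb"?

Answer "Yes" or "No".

Execution trace:
Initial: [r0]bbbb
Step 1: δ(r0, b) = (r0, a, L) → [r0]□abbb
Step 2: δ(r0, □) = (r1, a, R) → a[r1]abbb
Step 3: δ(r1, a) = (r1, b, R) → ab[r1]bbb
Step 4: δ(r1, b) = (r1, □, L) → a[r1]b□bb
Step 5: δ(r1, b) = (r1, □, L) → [r1]a□□bb
Step 6: δ(r1, a) = (r1, b, R) → b[r1]□□bb

The machine has not reached a halting state after 6 steps.
The machine did not halt within the 6-step bound.

Answer: No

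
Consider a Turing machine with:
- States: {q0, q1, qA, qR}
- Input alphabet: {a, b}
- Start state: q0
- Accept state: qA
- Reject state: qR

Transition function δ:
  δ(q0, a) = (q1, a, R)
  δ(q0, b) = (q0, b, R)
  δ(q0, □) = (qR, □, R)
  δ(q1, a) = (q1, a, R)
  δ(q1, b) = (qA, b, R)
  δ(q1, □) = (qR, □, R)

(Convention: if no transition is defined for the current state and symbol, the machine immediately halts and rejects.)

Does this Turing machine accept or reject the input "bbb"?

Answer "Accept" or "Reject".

Execution trace:
Initial: [q0]bbb
Step 1: δ(q0, b) = (q0, b, R) → b[q0]bb
Step 2: δ(q0, b) = (q0, b, R) → bb[q0]b
Step 3: δ(q0, b) = (q0, b, R) → bbb[q0]□
Step 4: δ(q0, □) = (qR, □, R) → bbb□[qR]□

The machine reaches the reject state qR and halts.

Answer: Reject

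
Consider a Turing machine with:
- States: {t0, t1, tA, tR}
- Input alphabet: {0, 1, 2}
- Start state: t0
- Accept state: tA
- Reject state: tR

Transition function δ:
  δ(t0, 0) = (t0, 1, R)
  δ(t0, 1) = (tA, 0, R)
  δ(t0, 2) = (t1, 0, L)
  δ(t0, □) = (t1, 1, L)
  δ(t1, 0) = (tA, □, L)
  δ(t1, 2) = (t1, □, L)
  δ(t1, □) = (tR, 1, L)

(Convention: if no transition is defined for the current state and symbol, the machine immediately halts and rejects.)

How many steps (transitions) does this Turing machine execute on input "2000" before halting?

Execution trace:
Initial: [t0]2000
Step 1: δ(t0, 2) = (t1, 0, L) → [t1]□0000
Step 2: δ(t1, □) = (tR, 1, L) → [tR]□10000

The machine reaches the reject state tR and halts.

The machine executed 2 steps before halting.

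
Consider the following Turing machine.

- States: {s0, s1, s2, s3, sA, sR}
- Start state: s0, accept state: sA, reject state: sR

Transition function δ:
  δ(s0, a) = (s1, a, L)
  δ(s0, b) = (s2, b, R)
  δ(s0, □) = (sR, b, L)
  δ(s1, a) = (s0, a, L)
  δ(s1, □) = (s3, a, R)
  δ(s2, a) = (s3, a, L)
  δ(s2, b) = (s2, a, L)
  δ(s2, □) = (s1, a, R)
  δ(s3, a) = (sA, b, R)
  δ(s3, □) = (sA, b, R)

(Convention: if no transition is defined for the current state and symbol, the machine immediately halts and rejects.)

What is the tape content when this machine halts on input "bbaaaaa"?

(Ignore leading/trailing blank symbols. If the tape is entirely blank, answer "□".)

Execution trace:
Initial: [s0]bbaaaaa
Step 1: δ(s0, b) = (s2, b, R) → b[s2]baaaaa
Step 2: δ(s2, b) = (s2, a, L) → [s2]baaaaaa
Step 3: δ(s2, b) = (s2, a, L) → [s2]□aaaaaaa
Step 4: δ(s2, □) = (s1, a, R) → a[s1]aaaaaaa
Step 5: δ(s1, a) = (s0, a, L) → [s0]aaaaaaaa
Step 6: δ(s0, a) = (s1, a, L) → [s1]□aaaaaaaa
Step 7: δ(s1, □) = (s3, a, R) → a[s3]aaaaaaaa
Step 8: δ(s3, a) = (sA, b, R) → ab[sA]aaaaaaa

The machine reaches the accept state sA and halts.

Final tape (ignoring leading/trailing blanks): abaaaaaaa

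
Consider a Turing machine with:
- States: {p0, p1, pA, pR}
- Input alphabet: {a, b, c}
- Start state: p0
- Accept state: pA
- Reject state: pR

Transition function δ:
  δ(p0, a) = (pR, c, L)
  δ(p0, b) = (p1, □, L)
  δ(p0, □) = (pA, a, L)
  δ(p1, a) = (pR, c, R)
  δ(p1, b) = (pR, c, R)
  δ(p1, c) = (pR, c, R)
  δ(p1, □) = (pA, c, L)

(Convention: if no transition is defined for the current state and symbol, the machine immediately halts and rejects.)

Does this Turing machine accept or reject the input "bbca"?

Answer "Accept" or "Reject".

Execution trace:
Initial: [p0]bbca
Step 1: δ(p0, b) = (p1, □, L) → [p1]□□bca
Step 2: δ(p1, □) = (pA, c, L) → [pA]□c□bca

The machine reaches the accept state pA and halts.

Answer: Accept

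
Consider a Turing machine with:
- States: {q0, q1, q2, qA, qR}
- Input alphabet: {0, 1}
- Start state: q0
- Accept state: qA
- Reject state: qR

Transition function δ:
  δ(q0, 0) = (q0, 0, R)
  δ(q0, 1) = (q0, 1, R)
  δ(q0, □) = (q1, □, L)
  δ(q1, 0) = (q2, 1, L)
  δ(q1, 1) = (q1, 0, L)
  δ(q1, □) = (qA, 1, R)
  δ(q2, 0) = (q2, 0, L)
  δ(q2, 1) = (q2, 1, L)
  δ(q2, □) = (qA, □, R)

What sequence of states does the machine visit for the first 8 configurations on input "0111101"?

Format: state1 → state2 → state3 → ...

Execution trace:
Initial: [q0]0111101
Step 1: δ(q0, 0) = (q0, 0, R) → 0[q0]111101
Step 2: δ(q0, 1) = (q0, 1, R) → 01[q0]11101
Step 3: δ(q0, 1) = (q0, 1, R) → 011[q0]1101
Step 4: δ(q0, 1) = (q0, 1, R) → 0111[q0]101
Step 5: δ(q0, 1) = (q0, 1, R) → 01111[q0]01
Step 6: δ(q0, 0) = (q0, 0, R) → 011110[q0]1
Step 7: δ(q0, 1) = (q0, 1, R) → 0111101[q0]□

State sequence: q0 → q0 → q0 → q0 → q0 → q0 → q0 → q0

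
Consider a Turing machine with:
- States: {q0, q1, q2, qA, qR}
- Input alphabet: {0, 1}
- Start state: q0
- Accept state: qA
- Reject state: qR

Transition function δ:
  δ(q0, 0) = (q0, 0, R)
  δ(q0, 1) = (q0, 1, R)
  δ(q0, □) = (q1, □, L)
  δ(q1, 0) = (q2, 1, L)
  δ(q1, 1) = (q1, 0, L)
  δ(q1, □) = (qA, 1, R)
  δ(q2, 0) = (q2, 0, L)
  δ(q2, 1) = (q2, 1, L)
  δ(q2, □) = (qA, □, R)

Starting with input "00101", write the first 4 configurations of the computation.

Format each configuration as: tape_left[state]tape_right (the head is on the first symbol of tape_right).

Transitions applied:
Step 1: δ(q0, 0) = (q0, 0, R)
Step 2: δ(q0, 0) = (q0, 0, R)
Step 3: δ(q0, 1) = (q0, 1, R)

The first 4 configurations are:
[q0]00101 ⊢ 0[q0]0101 ⊢ 00[q0]101 ⊢ 001[q0]01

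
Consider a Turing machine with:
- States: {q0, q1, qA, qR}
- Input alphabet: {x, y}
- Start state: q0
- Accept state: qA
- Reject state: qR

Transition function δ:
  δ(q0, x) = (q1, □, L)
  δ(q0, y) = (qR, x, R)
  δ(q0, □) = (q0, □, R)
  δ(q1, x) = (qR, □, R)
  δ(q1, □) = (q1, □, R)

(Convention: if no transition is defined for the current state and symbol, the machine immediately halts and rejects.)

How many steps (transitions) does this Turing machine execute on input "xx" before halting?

Execution trace:
Initial: [q0]xx
Step 1: δ(q0, x) = (q1, □, L) → [q1]□□x
Step 2: δ(q1, □) = (q1, □, R) → □[q1]□x
Step 3: δ(q1, □) = (q1, □, R) → □□[q1]x
Step 4: δ(q1, x) = (qR, □, R) → □□□[qR]□

The machine reaches the reject state qR and halts.

The machine executed 4 steps before halting.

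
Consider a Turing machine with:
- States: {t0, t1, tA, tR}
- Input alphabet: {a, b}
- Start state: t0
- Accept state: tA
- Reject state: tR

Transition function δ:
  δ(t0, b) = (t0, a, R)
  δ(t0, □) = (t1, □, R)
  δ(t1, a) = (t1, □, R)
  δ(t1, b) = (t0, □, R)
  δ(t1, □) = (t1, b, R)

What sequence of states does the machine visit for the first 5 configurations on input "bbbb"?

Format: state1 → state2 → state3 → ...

Execution trace:
Initial: [t0]bbbb
Step 1: δ(t0, b) = (t0, a, R) → a[t0]bbb
Step 2: δ(t0, b) = (t0, a, R) → aa[t0]bb
Step 3: δ(t0, b) = (t0, a, R) → aaa[t0]b
Step 4: δ(t0, b) = (t0, a, R) → aaaa[t0]□

State sequence: t0 → t0 → t0 → t0 → t0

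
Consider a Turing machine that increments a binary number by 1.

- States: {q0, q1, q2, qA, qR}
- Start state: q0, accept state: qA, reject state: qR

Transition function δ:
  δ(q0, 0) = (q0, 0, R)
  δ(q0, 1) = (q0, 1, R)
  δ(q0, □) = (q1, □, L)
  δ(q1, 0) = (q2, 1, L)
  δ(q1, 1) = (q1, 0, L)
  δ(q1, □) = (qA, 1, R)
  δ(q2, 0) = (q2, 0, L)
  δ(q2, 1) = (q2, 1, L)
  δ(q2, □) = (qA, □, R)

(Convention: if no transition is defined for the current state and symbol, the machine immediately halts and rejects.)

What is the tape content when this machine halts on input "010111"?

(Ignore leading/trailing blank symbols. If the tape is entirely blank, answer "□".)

Execution trace:
Initial: [q0]010111
Step 1: δ(q0, 0) = (q0, 0, R) → 0[q0]10111
Step 2: δ(q0, 1) = (q0, 1, R) → 01[q0]0111
Step 3: δ(q0, 0) = (q0, 0, R) → 010[q0]111
Step 4: δ(q0, 1) = (q0, 1, R) → 0101[q0]11
Step 5: δ(q0, 1) = (q0, 1, R) → 01011[q0]1
Step 6: δ(q0, 1) = (q0, 1, R) → 010111[q0]□
Step 7: δ(q0, □) = (q1, □, L) → 01011[q1]1□
Step 8: δ(q1, 1) = (q1, 0, L) → 0101[q1]10□
Step 9: δ(q1, 1) = (q1, 0, L) → 010[q1]100□
Step 10: δ(q1, 1) = (q1, 0, L) → 01[q1]0000□
Step 11: δ(q1, 0) = (q2, 1, L) → 0[q2]11000□
Step 12: δ(q2, 1) = (q2, 1, L) → [q2]011000□
Step 13: δ(q2, 0) = (q2, 0, L) → [q2]□011000□
Step 14: δ(q2, □) = (qA, □, R) → □[qA]011000□

The machine reaches the accept state qA and halts.

Final tape (ignoring leading/trailing blanks): 011000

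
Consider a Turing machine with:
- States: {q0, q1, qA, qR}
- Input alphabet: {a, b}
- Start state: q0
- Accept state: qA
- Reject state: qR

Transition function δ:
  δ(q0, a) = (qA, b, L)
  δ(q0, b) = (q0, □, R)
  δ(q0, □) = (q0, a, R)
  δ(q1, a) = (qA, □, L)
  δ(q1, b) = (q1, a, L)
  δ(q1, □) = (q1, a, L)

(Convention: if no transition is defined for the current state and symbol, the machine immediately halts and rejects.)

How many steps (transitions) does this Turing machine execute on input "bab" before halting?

Execution trace:
Initial: [q0]bab
Step 1: δ(q0, b) = (q0, □, R) → □[q0]ab
Step 2: δ(q0, a) = (qA, b, L) → [qA]□bb

The machine reaches the accept state qA and halts.

The machine executed 2 steps before halting.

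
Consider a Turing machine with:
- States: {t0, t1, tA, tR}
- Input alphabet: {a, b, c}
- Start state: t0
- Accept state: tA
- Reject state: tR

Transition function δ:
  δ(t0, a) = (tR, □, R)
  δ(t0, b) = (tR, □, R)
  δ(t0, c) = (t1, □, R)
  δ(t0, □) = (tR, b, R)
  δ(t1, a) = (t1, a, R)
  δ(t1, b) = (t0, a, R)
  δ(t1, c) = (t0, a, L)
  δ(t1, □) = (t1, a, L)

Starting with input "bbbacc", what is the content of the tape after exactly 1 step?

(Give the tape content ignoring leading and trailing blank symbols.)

Execution trace:
Initial: [t0]bbbacc
Step 1: δ(t0, b) = (tR, □, R) → □[tR]bbacc

The machine reaches the reject state tR and halts.

After 1 step, the tape (ignoring leading/trailing blanks) is: bbacc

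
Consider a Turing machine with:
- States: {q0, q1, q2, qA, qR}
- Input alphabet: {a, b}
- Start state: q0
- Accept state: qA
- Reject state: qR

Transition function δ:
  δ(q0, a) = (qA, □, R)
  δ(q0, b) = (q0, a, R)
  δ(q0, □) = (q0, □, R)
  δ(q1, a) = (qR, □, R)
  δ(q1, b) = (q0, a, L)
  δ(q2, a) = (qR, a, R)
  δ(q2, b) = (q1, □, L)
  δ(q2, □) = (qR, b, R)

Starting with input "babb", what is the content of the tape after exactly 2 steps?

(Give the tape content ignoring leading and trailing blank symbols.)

Execution trace:
Initial: [q0]babb
Step 1: δ(q0, b) = (q0, a, R) → a[q0]abb
Step 2: δ(q0, a) = (qA, □, R) → a□[qA]bb

The machine reaches the accept state qA and halts.

After 2 steps, the tape (ignoring leading/trailing blanks) is: a□bb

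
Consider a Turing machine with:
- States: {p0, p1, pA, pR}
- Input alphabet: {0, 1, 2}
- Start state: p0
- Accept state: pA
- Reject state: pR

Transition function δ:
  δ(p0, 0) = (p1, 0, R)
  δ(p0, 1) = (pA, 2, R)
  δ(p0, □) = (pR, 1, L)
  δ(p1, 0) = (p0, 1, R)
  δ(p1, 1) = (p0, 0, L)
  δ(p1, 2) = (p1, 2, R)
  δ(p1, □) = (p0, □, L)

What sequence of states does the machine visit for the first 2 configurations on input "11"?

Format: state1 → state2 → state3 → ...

Execution trace:
Initial: [p0]11
Step 1: δ(p0, 1) = (pA, 2, R) → 2[pA]1

The machine reaches the accept state pA and halts.

State sequence: p0 → pA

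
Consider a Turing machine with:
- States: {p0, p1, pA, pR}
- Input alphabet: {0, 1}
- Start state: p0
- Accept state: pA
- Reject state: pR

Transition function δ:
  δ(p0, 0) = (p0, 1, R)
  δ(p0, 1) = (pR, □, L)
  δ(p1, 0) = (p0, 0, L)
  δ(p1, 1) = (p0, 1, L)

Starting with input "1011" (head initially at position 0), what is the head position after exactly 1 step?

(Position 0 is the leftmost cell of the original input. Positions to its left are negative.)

Execution trace (head position shown):
Step 0: [p0]1011  (head at position 0)
Step 1: move left → [pR]□□011  (head at position -1)

After 1 step, the head is at position -1.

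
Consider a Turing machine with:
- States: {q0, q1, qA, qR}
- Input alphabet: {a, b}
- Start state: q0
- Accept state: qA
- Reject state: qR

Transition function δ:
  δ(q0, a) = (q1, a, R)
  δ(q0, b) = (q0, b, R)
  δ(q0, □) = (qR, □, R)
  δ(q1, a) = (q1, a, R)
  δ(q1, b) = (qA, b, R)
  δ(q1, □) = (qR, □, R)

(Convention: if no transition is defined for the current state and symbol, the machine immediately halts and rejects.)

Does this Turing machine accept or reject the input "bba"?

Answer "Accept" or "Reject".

Execution trace:
Initial: [q0]bba
Step 1: δ(q0, b) = (q0, b, R) → b[q0]ba
Step 2: δ(q0, b) = (q0, b, R) → bb[q0]a
Step 3: δ(q0, a) = (q1, a, R) → bba[q1]□
Step 4: δ(q1, □) = (qR, □, R) → bba□[qR]□

The machine reaches the reject state qR and halts.

Answer: Reject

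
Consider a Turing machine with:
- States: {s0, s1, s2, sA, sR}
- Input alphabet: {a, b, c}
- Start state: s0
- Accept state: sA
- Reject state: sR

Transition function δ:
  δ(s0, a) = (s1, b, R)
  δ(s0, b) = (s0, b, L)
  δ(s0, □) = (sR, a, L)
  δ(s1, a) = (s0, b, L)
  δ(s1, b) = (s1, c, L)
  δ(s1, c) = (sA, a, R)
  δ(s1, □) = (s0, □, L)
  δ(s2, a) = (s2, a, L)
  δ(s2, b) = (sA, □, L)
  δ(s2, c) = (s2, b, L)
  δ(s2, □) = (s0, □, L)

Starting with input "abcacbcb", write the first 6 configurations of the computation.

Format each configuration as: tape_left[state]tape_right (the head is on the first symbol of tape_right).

Transitions applied:
Step 1: δ(s0, a) = (s1, b, R)
Step 2: δ(s1, b) = (s1, c, L)
Step 3: δ(s1, b) = (s1, c, L)
Step 4: δ(s1, □) = (s0, □, L)
Step 5: δ(s0, □) = (sR, a, L)

The first 6 configurations are:
[s0]abcacbcb ⊢ b[s1]bcacbcb ⊢ [s1]bccacbcb ⊢ [s1]□cccacbcb ⊢ [s0]□□cccacbcb ⊢ [sR]□a□cccacbcb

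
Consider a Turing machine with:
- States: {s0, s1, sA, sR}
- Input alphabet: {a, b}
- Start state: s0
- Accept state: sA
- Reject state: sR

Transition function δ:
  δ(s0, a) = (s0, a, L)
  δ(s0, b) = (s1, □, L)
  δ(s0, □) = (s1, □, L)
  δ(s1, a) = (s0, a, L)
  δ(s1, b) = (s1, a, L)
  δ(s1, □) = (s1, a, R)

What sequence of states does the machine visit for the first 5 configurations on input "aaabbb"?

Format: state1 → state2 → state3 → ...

Execution trace:
Initial: [s0]aaabbb
Step 1: δ(s0, a) = (s0, a, L) → [s0]□aaabbb
Step 2: δ(s0, □) = (s1, □, L) → [s1]□□aaabbb
Step 3: δ(s1, □) = (s1, a, R) → a[s1]□aaabbb
Step 4: δ(s1, □) = (s1, a, R) → aa[s1]aaabbb

State sequence: s0 → s0 → s1 → s1 → s1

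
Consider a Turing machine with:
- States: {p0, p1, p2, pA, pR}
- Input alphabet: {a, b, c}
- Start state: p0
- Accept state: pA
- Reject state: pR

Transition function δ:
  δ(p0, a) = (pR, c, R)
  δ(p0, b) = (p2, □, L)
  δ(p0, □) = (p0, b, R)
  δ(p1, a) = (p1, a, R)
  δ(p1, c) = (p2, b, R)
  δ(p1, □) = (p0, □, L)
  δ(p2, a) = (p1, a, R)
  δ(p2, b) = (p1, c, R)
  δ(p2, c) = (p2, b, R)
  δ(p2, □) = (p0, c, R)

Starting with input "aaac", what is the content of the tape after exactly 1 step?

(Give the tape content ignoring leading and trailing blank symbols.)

Execution trace:
Initial: [p0]aaac
Step 1: δ(p0, a) = (pR, c, R) → c[pR]aac

The machine reaches the reject state pR and halts.

After 1 step, the tape (ignoring leading/trailing blanks) is: caac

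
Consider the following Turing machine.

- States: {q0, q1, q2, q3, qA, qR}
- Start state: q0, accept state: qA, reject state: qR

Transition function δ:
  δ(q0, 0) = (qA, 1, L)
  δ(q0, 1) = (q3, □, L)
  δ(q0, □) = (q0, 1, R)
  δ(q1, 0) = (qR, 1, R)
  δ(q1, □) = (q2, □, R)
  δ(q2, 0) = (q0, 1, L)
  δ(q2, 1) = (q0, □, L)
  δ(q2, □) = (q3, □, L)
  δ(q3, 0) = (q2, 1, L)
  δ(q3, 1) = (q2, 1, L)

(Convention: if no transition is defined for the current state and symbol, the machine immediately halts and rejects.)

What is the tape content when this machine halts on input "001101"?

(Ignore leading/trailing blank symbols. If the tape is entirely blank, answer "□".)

Execution trace:
Initial: [q0]001101
Step 1: δ(q0, 0) = (qA, 1, L) → [qA]□101101

The machine reaches the accept state qA and halts.

Final tape (ignoring leading/trailing blanks): 101101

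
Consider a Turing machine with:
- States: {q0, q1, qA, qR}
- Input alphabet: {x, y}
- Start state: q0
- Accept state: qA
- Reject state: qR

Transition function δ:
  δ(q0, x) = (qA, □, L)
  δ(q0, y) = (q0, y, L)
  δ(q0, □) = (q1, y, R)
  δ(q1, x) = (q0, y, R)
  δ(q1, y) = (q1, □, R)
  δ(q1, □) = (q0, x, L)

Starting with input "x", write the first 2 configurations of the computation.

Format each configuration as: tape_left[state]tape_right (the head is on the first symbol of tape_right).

Transitions applied:
Step 1: δ(q0, x) = (qA, □, L)

The first 2 configurations are:
[q0]x ⊢ [qA]□□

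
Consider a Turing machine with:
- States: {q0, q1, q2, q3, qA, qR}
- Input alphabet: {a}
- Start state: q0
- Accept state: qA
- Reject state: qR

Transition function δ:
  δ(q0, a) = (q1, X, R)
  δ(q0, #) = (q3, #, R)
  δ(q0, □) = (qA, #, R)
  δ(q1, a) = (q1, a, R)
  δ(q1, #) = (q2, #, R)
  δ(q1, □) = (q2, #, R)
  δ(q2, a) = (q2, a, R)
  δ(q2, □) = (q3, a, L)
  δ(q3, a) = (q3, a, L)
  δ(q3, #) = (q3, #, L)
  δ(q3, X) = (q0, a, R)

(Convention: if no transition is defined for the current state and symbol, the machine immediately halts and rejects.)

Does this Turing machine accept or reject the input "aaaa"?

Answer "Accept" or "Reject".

Execution trace:
Initial: [q0]aaaa
Step 1: δ(q0, a) = (q1, X, R) → X[q1]aaa
Step 2: δ(q1, a) = (q1, a, R) → Xa[q1]aa
Step 3: δ(q1, a) = (q1, a, R) → Xaa[q1]a
Step 4: δ(q1, a) = (q1, a, R) → Xaaa[q1]□
Step 5: δ(q1, □) = (q2, #, R) → Xaaa#[q2]□
Step 6: δ(q2, □) = (q3, a, L) → Xaaa[q3]#a
Step 7: δ(q3, #) = (q3, #, L) → Xaa[q3]a#a
Step 8: δ(q3, a) = (q3, a, L) → Xa[q3]aa#a
Step 9: δ(q3, a) = (q3, a, L) → X[q3]aaa#a
Step 10: δ(q3, a) = (q3, a, L) → [q3]Xaaa#a
Step 11: δ(q3, X) = (q0, a, R) → a[q0]aaa#a
Step 12: δ(q0, a) = (q1, X, R) → aX[q1]aa#a
Step 13: δ(q1, a) = (q1, a, R) → aXa[q1]a#a
Step 14: δ(q1, a) = (q1, a, R) → aXaa[q1]#a
Step 15: δ(q1, #) = (q2, #, R) → aXaa#[q2]a
Step 16: δ(q2, a) = (q2, a, R) → aXaa#a[q2]□
Step 17: δ(q2, □) = (q3, a, L) → aXaa#[q3]aa
Step 18: δ(q3, a) = (q3, a, L) → aXaa[q3]#aa
Step 19: δ(q3, #) = (q3, #, L) → aXa[q3]a#aa
Step 20: δ(q3, a) = (q3, a, L) → aX[q3]aa#aa
Step 21: δ(q3, a) = (q3, a, L) → a[q3]Xaa#aa
Step 22: δ(q3, X) = (q0, a, R) → aa[q0]aa#aa
Step 23: δ(q0, a) = (q1, X, R) → aaX[q1]a#aa
Step 24: δ(q1, a) = (q1, a, R) → aaXa[q1]#aa
Step 25: δ(q1, #) = (q2, #, R) → aaXa#[q2]aa
Step 26: δ(q2, a) = (q2, a, R) → aaXa#a[q2]a
Step 27: δ(q2, a) = (q2, a, R) → aaXa#aa[q2]□
Step 28: δ(q2, □) = (q3, a, L) → aaXa#a[q3]aa
Step 29: δ(q3, a) = (q3, a, L) → aaXa#[q3]aaa
Step 30: δ(q3, a) = (q3, a, L) → aaXa[q3]#aaa
Step 31: δ(q3, #) = (q3, #, L) → aaX[q3]a#aaa
Step 32: δ(q3, a) = (q3, a, L) → aa[q3]Xa#aaa
Step 33: δ(q3, X) = (q0, a, R) → aaa[q0]a#aaa
Step 34: δ(q0, a) = (q1, X, R) → aaaX[q1]#aaa
Step 35: δ(q1, #) = (q2, #, R) → aaaX#[q2]aaa
Step 36: δ(q2, a) = (q2, a, R) → aaaX#a[q2]aa
Step 37: δ(q2, a) = (q2, a, R) → aaaX#aa[q2]a
Step 38: δ(q2, a) = (q2, a, R) → aaaX#aaa[q2]□
Step 39: δ(q2, □) = (q3, a, L) → aaaX#aa[q3]aa
Step 40: δ(q3, a) = (q3, a, L) → aaaX#a[q3]aaa
Step 41: δ(q3, a) = (q3, a, L) → aaaX#[q3]aaaa
Step 42: δ(q3, a) = (q3, a, L) → aaaX[q3]#aaaa
Step 43: δ(q3, #) = (q3, #, L) → aaa[q3]X#aaaa
Step 44: δ(q3, X) = (q0, a, R) → aaaa[q0]#aaaa
Step 45: δ(q0, #) = (q3, #, R) → aaaa#[q3]aaaa
Step 46: δ(q3, a) = (q3, a, L) → aaaa[q3]#aaaa
Step 47: δ(q3, #) = (q3, #, L) → aaa[q3]a#aaaa
Step 48: δ(q3, a) = (q3, a, L) → aa[q3]aa#aaaa
Step 49: δ(q3, a) = (q3, a, L) → a[q3]aaa#aaaa
Step 50: δ(q3, a) = (q3, a, L) → [q3]aaaa#aaaa
Step 51: δ(q3, a) = (q3, a, L) → [q3]□aaaa#aaaa

No transition is defined for δ(q3, □). By convention the machine halts and rejects.

Answer: Reject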